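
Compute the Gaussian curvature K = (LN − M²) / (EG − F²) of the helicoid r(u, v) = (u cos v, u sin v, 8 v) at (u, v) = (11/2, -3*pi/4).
K = -1024/142129

Coefficients of the first fundamental form: E = 1, F = 0, G = u^2 + 64.
Coefficients of the second fundamental form: L = 0, M = -8/sqrt(u^2 + 64), N = 0.
Assemble K = (LN − M²)/(EG − F²) = -64/(u^2 + 64)^2. At (u, v) = (11/2, -3*pi/4): K = -1024/142129.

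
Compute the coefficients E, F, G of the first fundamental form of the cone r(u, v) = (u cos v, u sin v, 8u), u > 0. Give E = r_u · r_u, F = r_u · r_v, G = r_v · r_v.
E = 65;  F = 0;  G = u^2

Compute partials: r_u = (cos(v), sin(v), 8), r_v = (-u*sin(v), u*cos(v), 0). Then
  E = r_u · r_u = 65,
  F = r_u · r_v = 0,
  G = r_v · r_v = u^2.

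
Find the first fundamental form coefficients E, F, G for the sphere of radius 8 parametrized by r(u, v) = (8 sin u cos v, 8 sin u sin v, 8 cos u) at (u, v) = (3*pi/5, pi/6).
E = 64;  F = 0;  G = 8*sqrt(5) + 40

Partials: r_u = (8*cos(u)*cos(v), 8*sin(v)*cos(u), -8*sin(u)), r_v = (-8*sin(u)*sin(v), 8*sin(u)*cos(v), 0). As functions of (u, v):
  E = r_u · r_u = 64,
  F = r_u · r_v = 0,
  G = r_v · r_v = 64*sin(u)^2.
Evaluating at (u, v) = (3*pi/5, pi/6): E = 64, F = 0, G = 8*sqrt(5) + 40.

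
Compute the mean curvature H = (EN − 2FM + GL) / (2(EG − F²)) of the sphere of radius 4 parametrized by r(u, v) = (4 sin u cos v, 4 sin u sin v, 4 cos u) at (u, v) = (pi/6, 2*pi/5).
H = -1/4

With E = 16, F = 0, G = 16*sin(u)^2, L = -4*sin(u)/Abs(sin(u)), M = 0, N = -4*sin(u)^3/Abs(sin(u)), assemble
  H = (EN − 2FM + GL) / (2(EG − F²)) = -sin(u)/(4*Abs(sin(u))).
At (u, v) = (pi/6, 2*pi/5): H = -1/4.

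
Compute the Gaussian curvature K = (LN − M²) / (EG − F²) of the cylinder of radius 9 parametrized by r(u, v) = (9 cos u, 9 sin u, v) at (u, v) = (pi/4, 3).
K = 0

Coefficients of the first fundamental form: E = 81, F = 0, G = 1.
Coefficients of the second fundamental form: L = -9, M = 0, N = 0.
Assemble K = (LN − M²)/(EG − F²) = 0. At (u, v) = (pi/4, 3): K = 0.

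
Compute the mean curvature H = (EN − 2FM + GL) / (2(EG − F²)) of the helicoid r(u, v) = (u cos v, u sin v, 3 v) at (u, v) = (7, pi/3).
H = 0

With E = 1, F = 0, G = u^2 + 9, L = 0, M = -3/sqrt(u^2 + 9), N = 0, assemble
  H = (EN − 2FM + GL) / (2(EG − F²)) = 0.
At (u, v) = (7, pi/3): H = 0.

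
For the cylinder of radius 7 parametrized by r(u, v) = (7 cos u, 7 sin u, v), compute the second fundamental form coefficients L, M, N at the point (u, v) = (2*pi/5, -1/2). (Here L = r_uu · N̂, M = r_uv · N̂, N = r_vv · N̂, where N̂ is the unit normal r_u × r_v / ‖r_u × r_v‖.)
L = -7;  M = 0;  N = 0

Compute the unit normal N̂(u, v) = (cos(u), sin(u), 0), and the second partials r_uu, r_uv, r_vv. Take dot products:
  L(u, v) = r_uu · N̂ = -7,
  M(u, v) = r_uv · N̂ = 0,
  N(u, v) = r_vv · N̂ = 0.
Evaluating at (u, v) = (2*pi/5, -1/2):
  L = -7, M = 0, N = 0.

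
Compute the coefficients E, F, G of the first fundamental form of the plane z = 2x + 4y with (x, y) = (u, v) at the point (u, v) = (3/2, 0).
E = 5;  F = 8;  G = 17

Partials: r_u = (1, 0, 2), r_v = (0, 1, 4). As functions of (u, v):
  E = r_u · r_u = 5,
  F = r_u · r_v = 8,
  G = r_v · r_v = 17.
Evaluating at (u, v) = (3/2, 0): E = 5, F = 8, G = 17.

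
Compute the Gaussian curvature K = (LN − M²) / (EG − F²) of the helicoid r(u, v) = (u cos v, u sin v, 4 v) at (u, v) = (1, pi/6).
K = -16/289

Coefficients of the first fundamental form: E = 1, F = 0, G = u^2 + 16.
Coefficients of the second fundamental form: L = 0, M = -4/sqrt(u^2 + 16), N = 0.
Assemble K = (LN − M²)/(EG − F²) = -16/(u^2 + 16)^2. At (u, v) = (1, pi/6): K = -16/289.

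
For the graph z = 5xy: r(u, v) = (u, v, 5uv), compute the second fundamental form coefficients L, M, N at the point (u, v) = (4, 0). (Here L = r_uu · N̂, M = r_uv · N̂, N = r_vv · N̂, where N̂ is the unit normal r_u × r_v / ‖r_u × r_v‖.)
L = 0;  M = 5*sqrt(401)/401;  N = 0

Compute the unit normal N̂(u, v) = (-5*v/sqrt(25*u^2 + 25*v^2 + 1), -5*u/sqrt(25*u^2 + 25*v^2 + 1), 1/sqrt(25*u^2 + 25*v^2 + 1)), and the second partials r_uu, r_uv, r_vv. Take dot products:
  L(u, v) = r_uu · N̂ = 0,
  M(u, v) = r_uv · N̂ = 5/sqrt(25*u^2 + 25*v^2 + 1),
  N(u, v) = r_vv · N̂ = 0.
Evaluating at (u, v) = (4, 0):
  L = 0, M = 5*sqrt(401)/401, N = 0.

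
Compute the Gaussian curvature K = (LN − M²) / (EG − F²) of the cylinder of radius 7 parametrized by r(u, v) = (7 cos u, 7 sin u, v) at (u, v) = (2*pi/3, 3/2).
K = 0

Coefficients of the first fundamental form: E = 49, F = 0, G = 1.
Coefficients of the second fundamental form: L = -7, M = 0, N = 0.
Assemble K = (LN − M²)/(EG − F²) = 0. At (u, v) = (2*pi/3, 3/2): K = 0.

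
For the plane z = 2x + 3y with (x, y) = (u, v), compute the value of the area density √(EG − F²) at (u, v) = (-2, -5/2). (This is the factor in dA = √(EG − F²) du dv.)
√(EG − F²)|_{(-2, -5/2)} = sqrt(14)

E = 5, F = 6, G = 10, so EG − F² = 14. Taking the positive square root: √(EG − F²) = sqrt(14). At (u, v) = (-2, -5/2): sqrt(14).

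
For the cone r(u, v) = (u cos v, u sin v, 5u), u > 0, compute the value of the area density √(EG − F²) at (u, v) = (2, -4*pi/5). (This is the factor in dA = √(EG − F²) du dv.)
√(EG − F²)|_{(2, -4*pi/5)} = 2*sqrt(26)

E = 26, F = 0, G = u^2, so EG − F² = 26*u^2. Taking the positive square root: √(EG − F²) = sqrt(26)*Abs(u). At (u, v) = (2, -4*pi/5): 2*sqrt(26).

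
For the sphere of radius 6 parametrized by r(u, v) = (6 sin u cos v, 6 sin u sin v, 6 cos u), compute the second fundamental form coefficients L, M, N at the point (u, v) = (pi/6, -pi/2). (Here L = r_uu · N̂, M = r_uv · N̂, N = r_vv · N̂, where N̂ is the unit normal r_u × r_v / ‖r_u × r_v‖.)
L = -6;  M = 0;  N = -3/2

Compute the unit normal N̂(u, v) = (sin(u)^2*cos(v)/Abs(sin(u)), sin(u)^2*sin(v)/Abs(sin(u)), sin(2*u)/(2*Abs(sin(u)))), and the second partials r_uu, r_uv, r_vv. Take dot products:
  L(u, v) = r_uu · N̂ = -6*sin(u)/Abs(sin(u)),
  M(u, v) = r_uv · N̂ = 0,
  N(u, v) = r_vv · N̂ = -6*sin(u)^3/Abs(sin(u)).
Evaluating at (u, v) = (pi/6, -pi/2):
  L = -6, M = 0, N = -3/2.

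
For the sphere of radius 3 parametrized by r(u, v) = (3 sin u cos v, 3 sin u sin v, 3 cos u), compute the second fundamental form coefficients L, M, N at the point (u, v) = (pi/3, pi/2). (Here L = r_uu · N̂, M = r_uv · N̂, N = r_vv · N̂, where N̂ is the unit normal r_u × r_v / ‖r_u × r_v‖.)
L = -3;  M = 0;  N = -9/4

Compute the unit normal N̂(u, v) = (sin(u)^2*cos(v)/Abs(sin(u)), sin(u)^2*sin(v)/Abs(sin(u)), sin(2*u)/(2*Abs(sin(u)))), and the second partials r_uu, r_uv, r_vv. Take dot products:
  L(u, v) = r_uu · N̂ = -3*sin(u)/Abs(sin(u)),
  M(u, v) = r_uv · N̂ = 0,
  N(u, v) = r_vv · N̂ = -3*sin(u)^3/Abs(sin(u)).
Evaluating at (u, v) = (pi/3, pi/2):
  L = -3, M = 0, N = -9/4.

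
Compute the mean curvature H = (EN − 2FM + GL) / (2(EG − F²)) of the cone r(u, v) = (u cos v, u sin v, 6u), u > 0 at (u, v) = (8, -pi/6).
H = 3*sqrt(37)/296

With E = 37, F = 0, G = u^2, L = 0, M = 0, N = 6*sqrt(37)*u^2/(37*Abs(u)), assemble
  H = (EN − 2FM + GL) / (2(EG − F²)) = 3*sqrt(37)/(37*Abs(u)).
At (u, v) = (8, -pi/6): H = 3*sqrt(37)/296.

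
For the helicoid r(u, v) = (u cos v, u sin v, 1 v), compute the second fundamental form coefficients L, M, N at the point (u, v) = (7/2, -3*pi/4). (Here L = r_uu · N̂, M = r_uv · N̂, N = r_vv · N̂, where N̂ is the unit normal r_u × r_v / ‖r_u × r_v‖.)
L = 0;  M = -2*sqrt(53)/53;  N = 0

Compute the unit normal N̂(u, v) = (sin(v)/sqrt(u^2 + 1), -cos(v)/sqrt(u^2 + 1), u/sqrt(u^2 + 1)), and the second partials r_uu, r_uv, r_vv. Take dot products:
  L(u, v) = r_uu · N̂ = 0,
  M(u, v) = r_uv · N̂ = -1/sqrt(u^2 + 1),
  N(u, v) = r_vv · N̂ = 0.
Evaluating at (u, v) = (7/2, -3*pi/4):
  L = 0, M = -2*sqrt(53)/53, N = 0.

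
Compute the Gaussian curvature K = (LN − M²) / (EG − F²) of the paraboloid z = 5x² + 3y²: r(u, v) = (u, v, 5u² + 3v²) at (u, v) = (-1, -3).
K = 12/36125

Coefficients of the first fundamental form: E = 100*u^2 + 1, F = 60*u*v, G = 36*v^2 + 1.
Coefficients of the second fundamental form: L = 10/sqrt(100*u^2 + 36*v^2 + 1), M = 0, N = 6/sqrt(100*u^2 + 36*v^2 + 1).
Assemble K = (LN − M²)/(EG − F²) = 60/(10000*u^4 + 7200*u^2*v^2 + 200*u^2 + 1296*v^4 + 72*v^2 + 1). At (u, v) = (-1, -3): K = 12/36125.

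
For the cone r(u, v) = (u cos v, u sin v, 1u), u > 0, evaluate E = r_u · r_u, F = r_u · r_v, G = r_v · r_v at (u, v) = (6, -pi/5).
E = 2;  F = 0;  G = 36

Partials: r_u = (cos(v), sin(v), 1), r_v = (-u*sin(v), u*cos(v), 0). As functions of (u, v):
  E = r_u · r_u = 2,
  F = r_u · r_v = 0,
  G = r_v · r_v = u^2.
Evaluating at (u, v) = (6, -pi/5): E = 2, F = 0, G = 36.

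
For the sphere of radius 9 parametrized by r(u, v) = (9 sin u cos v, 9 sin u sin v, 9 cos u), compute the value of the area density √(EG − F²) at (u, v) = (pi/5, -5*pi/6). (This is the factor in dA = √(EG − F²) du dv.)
√(EG − F²)|_{(pi/5, -5*pi/6)} = 81*sqrt(10 - 2*sqrt(5))/4

E = 81, F = 0, G = 81*sin(u)^2, so EG − F² = 6561*sin(u)^2. Taking the positive square root: √(EG − F²) = 81*Abs(sin(u)). At (u, v) = (pi/5, -5*pi/6): 81*sqrt(10 - 2*sqrt(5))/4.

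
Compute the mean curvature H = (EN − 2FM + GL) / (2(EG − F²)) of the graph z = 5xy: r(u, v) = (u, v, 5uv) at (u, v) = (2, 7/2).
H = -7000*sqrt(181)/884547

With E = 25*v^2 + 1, F = 25*u*v, G = 25*u^2 + 1, L = 0, M = 5/sqrt(25*u^2 + 25*v^2 + 1), N = 0, assemble
  H = (EN − 2FM + GL) / (2(EG − F²)) = -125*u*v/(25*u^2 + 25*v^2 + 1)^(3/2).
At (u, v) = (2, 7/2): H = -7000*sqrt(181)/884547.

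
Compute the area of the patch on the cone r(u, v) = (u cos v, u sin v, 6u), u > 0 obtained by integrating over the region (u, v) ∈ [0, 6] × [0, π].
Area = 18*sqrt(37)*pi

Area = ∫∫ √(EG − F²) du dv with √(EG − F²) = sqrt(37)*Abs(u). Integrating over [0, 6] × [0, π] gives 18*sqrt(37)*pi.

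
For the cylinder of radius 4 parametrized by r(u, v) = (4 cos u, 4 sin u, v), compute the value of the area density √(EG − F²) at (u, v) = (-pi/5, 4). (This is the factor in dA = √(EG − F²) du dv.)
√(EG − F²)|_{(-pi/5, 4)} = 4

E = 16, F = 0, G = 1, so EG − F² = 16. Taking the positive square root: √(EG − F²) = 4. At (u, v) = (-pi/5, 4): 4.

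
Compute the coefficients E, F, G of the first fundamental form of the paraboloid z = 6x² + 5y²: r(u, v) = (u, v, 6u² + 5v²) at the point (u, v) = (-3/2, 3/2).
E = 325;  F = -270;  G = 226

Partials: r_u = (1, 0, 12*u), r_v = (0, 1, 10*v). As functions of (u, v):
  E = r_u · r_u = 144*u^2 + 1,
  F = r_u · r_v = 120*u*v,
  G = r_v · r_v = 100*v^2 + 1.
Evaluating at (u, v) = (-3/2, 3/2): E = 325, F = -270, G = 226.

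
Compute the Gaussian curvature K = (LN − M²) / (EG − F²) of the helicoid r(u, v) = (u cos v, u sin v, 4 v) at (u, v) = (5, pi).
K = -16/1681

Coefficients of the first fundamental form: E = 1, F = 0, G = u^2 + 16.
Coefficients of the second fundamental form: L = 0, M = -4/sqrt(u^2 + 16), N = 0.
Assemble K = (LN − M²)/(EG − F²) = -16/(u^2 + 16)^2. At (u, v) = (5, pi): K = -16/1681.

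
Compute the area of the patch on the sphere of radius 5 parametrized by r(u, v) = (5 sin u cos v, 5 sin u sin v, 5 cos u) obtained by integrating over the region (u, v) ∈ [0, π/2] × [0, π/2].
Area = 25*pi/2

Area = ∫∫ √(EG − F²) du dv with √(EG − F²) = 25*Abs(sin(u)). Integrating over [0, π/2] × [0, π/2] gives 25*pi/2.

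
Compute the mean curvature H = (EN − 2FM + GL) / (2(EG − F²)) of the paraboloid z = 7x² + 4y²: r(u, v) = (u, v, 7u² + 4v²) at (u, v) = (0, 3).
H = 4043*sqrt(577)/332929

With E = 196*u^2 + 1, F = 112*u*v, G = 64*v^2 + 1, L = 14/sqrt(196*u^2 + 64*v^2 + 1), M = 0, N = 8/sqrt(196*u^2 + 64*v^2 + 1), assemble
  H = (EN − 2FM + GL) / (2(EG − F²)) = (784*u^2 + 448*v^2 + 11)/(196*u^2 + 64*v^2 + 1)^(3/2).
At (u, v) = (0, 3): H = 4043*sqrt(577)/332929.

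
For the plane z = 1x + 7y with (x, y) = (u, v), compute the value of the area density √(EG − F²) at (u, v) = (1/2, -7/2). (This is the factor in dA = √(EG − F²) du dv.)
√(EG − F²)|_{(1/2, -7/2)} = sqrt(51)

E = 2, F = 7, G = 50, so EG − F² = 51. Taking the positive square root: √(EG − F²) = sqrt(51). At (u, v) = (1/2, -7/2): sqrt(51).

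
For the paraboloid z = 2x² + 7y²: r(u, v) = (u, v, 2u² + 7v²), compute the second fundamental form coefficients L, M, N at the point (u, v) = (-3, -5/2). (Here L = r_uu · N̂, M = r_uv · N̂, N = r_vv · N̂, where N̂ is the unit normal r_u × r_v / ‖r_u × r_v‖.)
L = 2*sqrt(1370)/685;  M = 0;  N = 7*sqrt(1370)/685

Compute the unit normal N̂(u, v) = (-4*u/sqrt(16*u^2 + 196*v^2 + 1), -14*v/sqrt(16*u^2 + 196*v^2 + 1), 1/sqrt(16*u^2 + 196*v^2 + 1)), and the second partials r_uu, r_uv, r_vv. Take dot products:
  L(u, v) = r_uu · N̂ = 4/sqrt(16*u^2 + 196*v^2 + 1),
  M(u, v) = r_uv · N̂ = 0,
  N(u, v) = r_vv · N̂ = 14/sqrt(16*u^2 + 196*v^2 + 1).
Evaluating at (u, v) = (-3, -5/2):
  L = 2*sqrt(1370)/685, M = 0, N = 7*sqrt(1370)/685.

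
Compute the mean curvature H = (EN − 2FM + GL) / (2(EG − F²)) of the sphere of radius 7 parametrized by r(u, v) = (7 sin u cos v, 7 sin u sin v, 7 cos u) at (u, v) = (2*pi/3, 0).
H = -1/7

With E = 49, F = 0, G = 49*sin(u)^2, L = -7*sin(u)/Abs(sin(u)), M = 0, N = -7*sin(u)^3/Abs(sin(u)), assemble
  H = (EN − 2FM + GL) / (2(EG − F²)) = -sin(u)/(7*Abs(sin(u))).
At (u, v) = (2*pi/3, 0): H = -1/7.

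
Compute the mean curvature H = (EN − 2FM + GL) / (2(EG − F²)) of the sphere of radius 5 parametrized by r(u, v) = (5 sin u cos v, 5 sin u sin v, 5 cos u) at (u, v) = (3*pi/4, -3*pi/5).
H = -1/5

With E = 25, F = 0, G = 25*sin(u)^2, L = -5*sin(u)/Abs(sin(u)), M = 0, N = -5*sin(u)^3/Abs(sin(u)), assemble
  H = (EN − 2FM + GL) / (2(EG − F²)) = -sin(u)/(5*Abs(sin(u))).
At (u, v) = (3*pi/4, -3*pi/5): H = -1/5.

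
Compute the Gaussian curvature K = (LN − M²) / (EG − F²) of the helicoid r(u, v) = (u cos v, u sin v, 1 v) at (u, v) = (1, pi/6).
K = -1/4

Coefficients of the first fundamental form: E = 1, F = 0, G = u^2 + 1.
Coefficients of the second fundamental form: L = 0, M = -1/sqrt(u^2 + 1), N = 0.
Assemble K = (LN − M²)/(EG − F²) = -1/(u^2 + 1)^2. At (u, v) = (1, pi/6): K = -1/4.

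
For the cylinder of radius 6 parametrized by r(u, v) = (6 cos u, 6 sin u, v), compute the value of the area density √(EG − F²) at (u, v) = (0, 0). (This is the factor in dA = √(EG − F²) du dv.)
√(EG − F²)|_{(0, 0)} = 6

E = 36, F = 0, G = 1, so EG − F² = 36. Taking the positive square root: √(EG − F²) = 6. At (u, v) = (0, 0): 6.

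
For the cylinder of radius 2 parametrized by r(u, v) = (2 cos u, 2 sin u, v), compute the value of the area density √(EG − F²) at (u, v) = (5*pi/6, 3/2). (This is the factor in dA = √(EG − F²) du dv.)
√(EG − F²)|_{(5*pi/6, 3/2)} = 2

E = 4, F = 0, G = 1, so EG − F² = 4. Taking the positive square root: √(EG − F²) = 2. At (u, v) = (5*pi/6, 3/2): 2.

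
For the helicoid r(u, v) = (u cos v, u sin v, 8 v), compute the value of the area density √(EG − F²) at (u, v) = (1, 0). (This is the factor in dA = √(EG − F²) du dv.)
√(EG − F²)|_{(1, 0)} = sqrt(65)

E = 1, F = 0, G = u^2 + 64, so EG − F² = u^2 + 64. Taking the positive square root: √(EG − F²) = sqrt(u^2 + 64). At (u, v) = (1, 0): sqrt(65).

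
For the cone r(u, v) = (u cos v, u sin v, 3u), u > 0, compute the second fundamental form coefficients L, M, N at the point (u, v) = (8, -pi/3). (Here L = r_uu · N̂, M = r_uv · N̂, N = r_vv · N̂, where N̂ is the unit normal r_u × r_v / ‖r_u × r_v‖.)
L = 0;  M = 0;  N = 12*sqrt(10)/5

Compute the unit normal N̂(u, v) = (-3*sqrt(10)*u*cos(v)/(10*Abs(u)), -3*sqrt(10)*u*sin(v)/(10*Abs(u)), sqrt(10)*u/(10*Abs(u))), and the second partials r_uu, r_uv, r_vv. Take dot products:
  L(u, v) = r_uu · N̂ = 0,
  M(u, v) = r_uv · N̂ = 0,
  N(u, v) = r_vv · N̂ = 3*sqrt(10)*u^2/(10*Abs(u)).
Evaluating at (u, v) = (8, -pi/3):
  L = 0, M = 0, N = 12*sqrt(10)/5.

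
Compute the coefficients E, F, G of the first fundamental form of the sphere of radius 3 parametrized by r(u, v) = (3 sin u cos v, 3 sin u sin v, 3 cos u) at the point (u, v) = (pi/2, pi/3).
E = 9;  F = 0;  G = 9

Partials: r_u = (3*cos(u)*cos(v), 3*sin(v)*cos(u), -3*sin(u)), r_v = (-3*sin(u)*sin(v), 3*sin(u)*cos(v), 0). As functions of (u, v):
  E = r_u · r_u = 9,
  F = r_u · r_v = 0,
  G = r_v · r_v = 9*sin(u)^2.
Evaluating at (u, v) = (pi/2, pi/3): E = 9, F = 0, G = 9.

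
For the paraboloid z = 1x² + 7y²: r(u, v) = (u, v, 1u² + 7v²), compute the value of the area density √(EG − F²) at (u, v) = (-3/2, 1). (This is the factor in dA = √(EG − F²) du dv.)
√(EG − F²)|_{(-3/2, 1)} = sqrt(206)

E = 4*u^2 + 1, F = 28*u*v, G = 196*v^2 + 1, so EG − F² = 4*u^2 + 196*v^2 + 1. Taking the positive square root: √(EG − F²) = sqrt(4*u^2 + 196*v^2 + 1). At (u, v) = (-3/2, 1): sqrt(206).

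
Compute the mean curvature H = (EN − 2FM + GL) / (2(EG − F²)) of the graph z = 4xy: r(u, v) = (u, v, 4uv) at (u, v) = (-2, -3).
H = -384*sqrt(209)/43681

With E = 16*v^2 + 1, F = 16*u*v, G = 16*u^2 + 1, L = 0, M = 4/sqrt(16*u^2 + 16*v^2 + 1), N = 0, assemble
  H = (EN − 2FM + GL) / (2(EG − F²)) = -64*u*v/(16*u^2 + 16*v^2 + 1)^(3/2).
At (u, v) = (-2, -3): H = -384*sqrt(209)/43681.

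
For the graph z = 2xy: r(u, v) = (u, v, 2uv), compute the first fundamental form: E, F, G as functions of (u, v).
E = 4*v^2 + 1;  F = 4*u*v;  G = 4*u^2 + 1

Compute partials: r_u = (1, 0, 2*v), r_v = (0, 1, 2*u). Then
  E = r_u · r_u = 4*v^2 + 1,
  F = r_u · r_v = 4*u*v,
  G = r_v · r_v = 4*u^2 + 1.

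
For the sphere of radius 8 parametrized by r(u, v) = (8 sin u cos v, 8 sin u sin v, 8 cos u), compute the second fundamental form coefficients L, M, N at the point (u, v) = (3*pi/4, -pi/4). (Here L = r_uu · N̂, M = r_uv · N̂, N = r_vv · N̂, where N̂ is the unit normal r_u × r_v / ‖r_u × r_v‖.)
L = -8;  M = 0;  N = -4

Compute the unit normal N̂(u, v) = (sin(u)^2*cos(v)/Abs(sin(u)), sin(u)^2*sin(v)/Abs(sin(u)), sin(2*u)/(2*Abs(sin(u)))), and the second partials r_uu, r_uv, r_vv. Take dot products:
  L(u, v) = r_uu · N̂ = -8*sin(u)/Abs(sin(u)),
  M(u, v) = r_uv · N̂ = 0,
  N(u, v) = r_vv · N̂ = -8*sin(u)^3/Abs(sin(u)).
Evaluating at (u, v) = (3*pi/4, -pi/4):
  L = -8, M = 0, N = -4.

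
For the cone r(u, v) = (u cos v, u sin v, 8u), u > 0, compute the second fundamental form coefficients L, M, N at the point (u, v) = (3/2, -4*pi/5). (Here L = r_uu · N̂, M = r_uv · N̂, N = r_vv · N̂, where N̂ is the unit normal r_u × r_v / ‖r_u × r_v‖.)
L = 0;  M = 0;  N = 12*sqrt(65)/65

Compute the unit normal N̂(u, v) = (-8*sqrt(65)*u*cos(v)/(65*Abs(u)), -8*sqrt(65)*u*sin(v)/(65*Abs(u)), sqrt(65)*u/(65*Abs(u))), and the second partials r_uu, r_uv, r_vv. Take dot products:
  L(u, v) = r_uu · N̂ = 0,
  M(u, v) = r_uv · N̂ = 0,
  N(u, v) = r_vv · N̂ = 8*sqrt(65)*u^2/(65*Abs(u)).
Evaluating at (u, v) = (3/2, -4*pi/5):
  L = 0, M = 0, N = 12*sqrt(65)/65.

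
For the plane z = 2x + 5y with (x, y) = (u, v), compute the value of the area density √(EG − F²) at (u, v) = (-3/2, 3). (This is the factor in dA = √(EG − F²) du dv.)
√(EG − F²)|_{(-3/2, 3)} = sqrt(30)

E = 5, F = 10, G = 26, so EG − F² = 30. Taking the positive square root: √(EG − F²) = sqrt(30). At (u, v) = (-3/2, 3): sqrt(30).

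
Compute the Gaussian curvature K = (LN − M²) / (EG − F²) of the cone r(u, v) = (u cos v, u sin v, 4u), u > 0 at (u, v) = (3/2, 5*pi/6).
K = 0

Coefficients of the first fundamental form: E = 17, F = 0, G = u^2.
Coefficients of the second fundamental form: L = 0, M = 0, N = 4*sqrt(17)*u^2/(17*Abs(u)).
Assemble K = (LN − M²)/(EG − F²) = 0. At (u, v) = (3/2, 5*pi/6): K = 0.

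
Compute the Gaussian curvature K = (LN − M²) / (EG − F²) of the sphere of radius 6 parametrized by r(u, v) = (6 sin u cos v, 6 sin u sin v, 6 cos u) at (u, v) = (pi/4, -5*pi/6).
K = 1/36

Coefficients of the first fundamental form: E = 36, F = 0, G = 36*sin(u)^2.
Coefficients of the second fundamental form: L = -6*sin(u)/Abs(sin(u)), M = 0, N = -6*sin(u)^3/Abs(sin(u)).
Assemble K = (LN − M²)/(EG − F²) = 1/36. At (u, v) = (pi/4, -5*pi/6): K = 1/36.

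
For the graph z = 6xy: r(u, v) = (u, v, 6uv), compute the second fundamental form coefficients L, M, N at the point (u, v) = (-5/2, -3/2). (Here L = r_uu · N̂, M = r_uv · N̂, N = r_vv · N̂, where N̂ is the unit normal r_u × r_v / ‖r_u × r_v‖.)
L = 0;  M = 6*sqrt(307)/307;  N = 0

Compute the unit normal N̂(u, v) = (-6*v/sqrt(36*u^2 + 36*v^2 + 1), -6*u/sqrt(36*u^2 + 36*v^2 + 1), 1/sqrt(36*u^2 + 36*v^2 + 1)), and the second partials r_uu, r_uv, r_vv. Take dot products:
  L(u, v) = r_uu · N̂ = 0,
  M(u, v) = r_uv · N̂ = 6/sqrt(36*u^2 + 36*v^2 + 1),
  N(u, v) = r_vv · N̂ = 0.
Evaluating at (u, v) = (-5/2, -3/2):
  L = 0, M = 6*sqrt(307)/307, N = 0.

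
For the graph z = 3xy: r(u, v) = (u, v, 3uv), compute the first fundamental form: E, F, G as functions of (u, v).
E = 9*v^2 + 1;  F = 9*u*v;  G = 9*u^2 + 1

Compute partials: r_u = (1, 0, 3*v), r_v = (0, 1, 3*u). Then
  E = r_u · r_u = 9*v^2 + 1,
  F = r_u · r_v = 9*u*v,
  G = r_v · r_v = 9*u^2 + 1.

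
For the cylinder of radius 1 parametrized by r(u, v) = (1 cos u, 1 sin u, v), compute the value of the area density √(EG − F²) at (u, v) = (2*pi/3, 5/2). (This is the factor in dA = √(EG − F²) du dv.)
√(EG − F²)|_{(2*pi/3, 5/2)} = 1

E = 1, F = 0, G = 1, so EG − F² = 1. Taking the positive square root: √(EG − F²) = 1. At (u, v) = (2*pi/3, 5/2): 1.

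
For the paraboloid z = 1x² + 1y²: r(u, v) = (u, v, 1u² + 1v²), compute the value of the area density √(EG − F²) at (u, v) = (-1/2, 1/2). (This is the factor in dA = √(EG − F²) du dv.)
√(EG − F²)|_{(-1/2, 1/2)} = sqrt(3)

E = 4*u^2 + 1, F = 4*u*v, G = 4*v^2 + 1, so EG − F² = 4*u^2 + 4*v^2 + 1. Taking the positive square root: √(EG − F²) = sqrt(4*u^2 + 4*v^2 + 1). At (u, v) = (-1/2, 1/2): sqrt(3).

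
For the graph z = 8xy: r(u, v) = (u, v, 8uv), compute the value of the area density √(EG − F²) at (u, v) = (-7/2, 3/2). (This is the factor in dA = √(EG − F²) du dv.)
√(EG − F²)|_{(-7/2, 3/2)} = sqrt(929)

E = 64*v^2 + 1, F = 64*u*v, G = 64*u^2 + 1, so EG − F² = 64*u^2 + 64*v^2 + 1. Taking the positive square root: √(EG − F²) = sqrt(64*u^2 + 64*v^2 + 1). At (u, v) = (-7/2, 3/2): sqrt(929).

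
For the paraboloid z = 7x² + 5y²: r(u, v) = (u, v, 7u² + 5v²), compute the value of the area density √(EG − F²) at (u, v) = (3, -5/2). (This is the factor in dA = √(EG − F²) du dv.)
√(EG − F²)|_{(3, -5/2)} = sqrt(2390)

E = 196*u^2 + 1, F = 140*u*v, G = 100*v^2 + 1, so EG − F² = 196*u^2 + 100*v^2 + 1. Taking the positive square root: √(EG − F²) = sqrt(196*u^2 + 100*v^2 + 1). At (u, v) = (3, -5/2): sqrt(2390).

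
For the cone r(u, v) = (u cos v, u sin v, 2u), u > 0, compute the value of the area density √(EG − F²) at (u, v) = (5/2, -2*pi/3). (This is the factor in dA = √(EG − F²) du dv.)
√(EG − F²)|_{(5/2, -2*pi/3)} = 5*sqrt(5)/2

E = 5, F = 0, G = u^2, so EG − F² = 5*u^2. Taking the positive square root: √(EG − F²) = sqrt(5)*Abs(u). At (u, v) = (5/2, -2*pi/3): 5*sqrt(5)/2.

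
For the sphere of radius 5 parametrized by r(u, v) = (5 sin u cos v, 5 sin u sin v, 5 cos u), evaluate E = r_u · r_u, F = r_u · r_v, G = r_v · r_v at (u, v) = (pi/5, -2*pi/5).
E = 25;  F = 0;  G = 125/8 - 25*sqrt(5)/8

Partials: r_u = (5*cos(u)*cos(v), 5*sin(v)*cos(u), -5*sin(u)), r_v = (-5*sin(u)*sin(v), 5*sin(u)*cos(v), 0). As functions of (u, v):
  E = r_u · r_u = 25,
  F = r_u · r_v = 0,
  G = r_v · r_v = 25*sin(u)^2.
Evaluating at (u, v) = (pi/5, -2*pi/5): E = 25, F = 0, G = 125/8 - 25*sqrt(5)/8.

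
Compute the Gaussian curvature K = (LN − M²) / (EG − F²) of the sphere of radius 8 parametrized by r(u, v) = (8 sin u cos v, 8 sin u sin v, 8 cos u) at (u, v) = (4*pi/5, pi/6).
K = 1/64

Coefficients of the first fundamental form: E = 64, F = 0, G = 64*sin(u)^2.
Coefficients of the second fundamental form: L = -8*sin(u)/Abs(sin(u)), M = 0, N = -8*sin(u)^3/Abs(sin(u)).
Assemble K = (LN − M²)/(EG − F²) = 1/64. At (u, v) = (4*pi/5, pi/6): K = 1/64.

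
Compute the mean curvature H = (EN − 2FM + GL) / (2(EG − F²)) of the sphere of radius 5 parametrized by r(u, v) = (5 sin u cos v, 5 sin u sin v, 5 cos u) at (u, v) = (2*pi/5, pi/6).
H = -1/5

With E = 25, F = 0, G = 25*sin(u)^2, L = -5*sin(u)/Abs(sin(u)), M = 0, N = -5*sin(u)^3/Abs(sin(u)), assemble
  H = (EN − 2FM + GL) / (2(EG − F²)) = -sin(u)/(5*Abs(sin(u))).
At (u, v) = (2*pi/5, pi/6): H = -1/5.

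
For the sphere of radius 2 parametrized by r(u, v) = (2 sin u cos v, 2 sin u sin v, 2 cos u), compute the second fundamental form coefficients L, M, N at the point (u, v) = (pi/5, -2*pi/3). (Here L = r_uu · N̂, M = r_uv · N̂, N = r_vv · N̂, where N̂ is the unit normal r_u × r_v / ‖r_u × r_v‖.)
L = -2;  M = 0;  N = -5/4 + sqrt(5)/4

Compute the unit normal N̂(u, v) = (sin(u)^2*cos(v)/Abs(sin(u)), sin(u)^2*sin(v)/Abs(sin(u)), sin(2*u)/(2*Abs(sin(u)))), and the second partials r_uu, r_uv, r_vv. Take dot products:
  L(u, v) = r_uu · N̂ = -2*sin(u)/Abs(sin(u)),
  M(u, v) = r_uv · N̂ = 0,
  N(u, v) = r_vv · N̂ = -2*sin(u)^3/Abs(sin(u)).
Evaluating at (u, v) = (pi/5, -2*pi/3):
  L = -2, M = 0, N = -5/4 + sqrt(5)/4.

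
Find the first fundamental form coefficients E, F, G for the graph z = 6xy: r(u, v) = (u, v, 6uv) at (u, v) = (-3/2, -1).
E = 37;  F = 54;  G = 82

Partials: r_u = (1, 0, 6*v), r_v = (0, 1, 6*u). As functions of (u, v):
  E = r_u · r_u = 36*v^2 + 1,
  F = r_u · r_v = 36*u*v,
  G = r_v · r_v = 36*u^2 + 1.
Evaluating at (u, v) = (-3/2, -1): E = 37, F = 54, G = 82.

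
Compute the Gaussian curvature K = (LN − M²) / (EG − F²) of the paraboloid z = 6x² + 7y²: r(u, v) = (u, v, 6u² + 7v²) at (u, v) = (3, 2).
K = 168/4330561

Coefficients of the first fundamental form: E = 144*u^2 + 1, F = 168*u*v, G = 196*v^2 + 1.
Coefficients of the second fundamental form: L = 12/sqrt(144*u^2 + 196*v^2 + 1), M = 0, N = 14/sqrt(144*u^2 + 196*v^2 + 1).
Assemble K = (LN − M²)/(EG − F²) = 168/(20736*u^4 + 56448*u^2*v^2 + 288*u^2 + 38416*v^4 + 392*v^2 + 1). At (u, v) = (3, 2): K = 168/4330561.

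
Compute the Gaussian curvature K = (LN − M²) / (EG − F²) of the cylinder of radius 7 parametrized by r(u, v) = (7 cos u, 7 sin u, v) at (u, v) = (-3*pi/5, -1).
K = 0

Coefficients of the first fundamental form: E = 49, F = 0, G = 1.
Coefficients of the second fundamental form: L = -7, M = 0, N = 0.
Assemble K = (LN − M²)/(EG − F²) = 0. At (u, v) = (-3*pi/5, -1): K = 0.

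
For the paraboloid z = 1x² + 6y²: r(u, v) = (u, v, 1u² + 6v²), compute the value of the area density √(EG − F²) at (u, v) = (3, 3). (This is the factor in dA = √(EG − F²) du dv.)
√(EG − F²)|_{(3, 3)} = sqrt(1333)

E = 4*u^2 + 1, F = 24*u*v, G = 144*v^2 + 1, so EG − F² = 4*u^2 + 144*v^2 + 1. Taking the positive square root: √(EG − F²) = sqrt(4*u^2 + 144*v^2 + 1). At (u, v) = (3, 3): sqrt(1333).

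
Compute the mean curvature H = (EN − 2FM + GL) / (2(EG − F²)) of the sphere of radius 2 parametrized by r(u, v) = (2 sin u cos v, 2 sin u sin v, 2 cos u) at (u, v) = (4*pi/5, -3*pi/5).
H = -1/2

With E = 4, F = 0, G = 4*sin(u)^2, L = -2*sin(u)/Abs(sin(u)), M = 0, N = -2*sin(u)^3/Abs(sin(u)), assemble
  H = (EN − 2FM + GL) / (2(EG − F²)) = -sin(u)/(2*Abs(sin(u))).
At (u, v) = (4*pi/5, -3*pi/5): H = -1/2.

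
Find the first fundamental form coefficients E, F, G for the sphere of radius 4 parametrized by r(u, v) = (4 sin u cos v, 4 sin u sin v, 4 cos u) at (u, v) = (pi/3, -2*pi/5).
E = 16;  F = 0;  G = 12

Partials: r_u = (4*cos(u)*cos(v), 4*sin(v)*cos(u), -4*sin(u)), r_v = (-4*sin(u)*sin(v), 4*sin(u)*cos(v), 0). As functions of (u, v):
  E = r_u · r_u = 16,
  F = r_u · r_v = 0,
  G = r_v · r_v = 16*sin(u)^2.
Evaluating at (u, v) = (pi/3, -2*pi/5): E = 16, F = 0, G = 12.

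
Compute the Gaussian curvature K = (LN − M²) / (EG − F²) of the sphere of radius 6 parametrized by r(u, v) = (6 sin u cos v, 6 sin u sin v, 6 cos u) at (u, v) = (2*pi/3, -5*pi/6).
K = 1/36

Coefficients of the first fundamental form: E = 36, F = 0, G = 36*sin(u)^2.
Coefficients of the second fundamental form: L = -6*sin(u)/Abs(sin(u)), M = 0, N = -6*sin(u)^3/Abs(sin(u)).
Assemble K = (LN − M²)/(EG − F²) = 1/36. At (u, v) = (2*pi/3, -5*pi/6): K = 1/36.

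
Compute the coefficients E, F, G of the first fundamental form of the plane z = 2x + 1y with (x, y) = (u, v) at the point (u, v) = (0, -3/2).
E = 5;  F = 2;  G = 2

Partials: r_u = (1, 0, 2), r_v = (0, 1, 1). As functions of (u, v):
  E = r_u · r_u = 5,
  F = r_u · r_v = 2,
  G = r_v · r_v = 2.
Evaluating at (u, v) = (0, -3/2): E = 5, F = 2, G = 2.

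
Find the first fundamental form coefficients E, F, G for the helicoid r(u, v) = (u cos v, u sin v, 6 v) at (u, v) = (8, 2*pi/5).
E = 1;  F = 0;  G = 100

Partials: r_u = (cos(v), sin(v), 0), r_v = (-u*sin(v), u*cos(v), 6). As functions of (u, v):
  E = r_u · r_u = 1,
  F = r_u · r_v = 0,
  G = r_v · r_v = u^2 + 36.
Evaluating at (u, v) = (8, 2*pi/5): E = 1, F = 0, G = 100.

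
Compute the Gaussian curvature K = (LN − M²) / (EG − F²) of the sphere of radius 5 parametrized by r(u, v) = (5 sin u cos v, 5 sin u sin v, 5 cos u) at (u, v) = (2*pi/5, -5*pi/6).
K = 1/25

Coefficients of the first fundamental form: E = 25, F = 0, G = 25*sin(u)^2.
Coefficients of the second fundamental form: L = -5*sin(u)/Abs(sin(u)), M = 0, N = -5*sin(u)^3/Abs(sin(u)).
Assemble K = (LN − M²)/(EG − F²) = 1/25. At (u, v) = (2*pi/5, -5*pi/6): K = 1/25.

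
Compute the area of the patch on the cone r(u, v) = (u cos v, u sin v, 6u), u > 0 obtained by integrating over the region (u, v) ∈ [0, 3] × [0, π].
Area = 9*sqrt(37)*pi/2

Area = ∫∫ √(EG − F²) du dv with √(EG − F²) = sqrt(37)*Abs(u). Integrating over [0, 3] × [0, π] gives 9*sqrt(37)*pi/2.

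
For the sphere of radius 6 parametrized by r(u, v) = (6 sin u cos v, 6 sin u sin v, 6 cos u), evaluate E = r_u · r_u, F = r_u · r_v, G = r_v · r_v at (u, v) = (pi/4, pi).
E = 36;  F = 0;  G = 18

Partials: r_u = (6*cos(u)*cos(v), 6*sin(v)*cos(u), -6*sin(u)), r_v = (-6*sin(u)*sin(v), 6*sin(u)*cos(v), 0). As functions of (u, v):
  E = r_u · r_u = 36,
  F = r_u · r_v = 0,
  G = r_v · r_v = 36*sin(u)^2.
Evaluating at (u, v) = (pi/4, pi): E = 36, F = 0, G = 18.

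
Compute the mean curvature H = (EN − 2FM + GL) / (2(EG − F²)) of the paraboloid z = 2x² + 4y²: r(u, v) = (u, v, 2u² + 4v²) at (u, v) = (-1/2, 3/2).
H = 310*sqrt(149)/22201

With E = 16*u^2 + 1, F = 32*u*v, G = 64*v^2 + 1, L = 4/sqrt(16*u^2 + 64*v^2 + 1), M = 0, N = 8/sqrt(16*u^2 + 64*v^2 + 1), assemble
  H = (EN − 2FM + GL) / (2(EG − F²)) = 2*(32*u^2 + 64*v^2 + 3)/(16*u^2 + 64*v^2 + 1)^(3/2).
At (u, v) = (-1/2, 3/2): H = 310*sqrt(149)/22201.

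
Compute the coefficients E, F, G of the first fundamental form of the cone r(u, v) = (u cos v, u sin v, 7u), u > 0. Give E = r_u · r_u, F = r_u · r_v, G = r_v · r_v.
E = 50;  F = 0;  G = u^2

Compute partials: r_u = (cos(v), sin(v), 7), r_v = (-u*sin(v), u*cos(v), 0). Then
  E = r_u · r_u = 50,
  F = r_u · r_v = 0,
  G = r_v · r_v = u^2.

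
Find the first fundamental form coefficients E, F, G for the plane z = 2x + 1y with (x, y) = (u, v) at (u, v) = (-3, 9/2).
E = 5;  F = 2;  G = 2

Partials: r_u = (1, 0, 2), r_v = (0, 1, 1). As functions of (u, v):
  E = r_u · r_u = 5,
  F = r_u · r_v = 2,
  G = r_v · r_v = 2.
Evaluating at (u, v) = (-3, 9/2): E = 5, F = 2, G = 2.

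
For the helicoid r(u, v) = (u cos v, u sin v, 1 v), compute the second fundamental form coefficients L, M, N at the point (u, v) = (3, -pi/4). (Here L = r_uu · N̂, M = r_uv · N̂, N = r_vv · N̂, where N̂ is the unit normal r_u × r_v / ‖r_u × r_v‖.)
L = 0;  M = -sqrt(10)/10;  N = 0

Compute the unit normal N̂(u, v) = (sin(v)/sqrt(u^2 + 1), -cos(v)/sqrt(u^2 + 1), u/sqrt(u^2 + 1)), and the second partials r_uu, r_uv, r_vv. Take dot products:
  L(u, v) = r_uu · N̂ = 0,
  M(u, v) = r_uv · N̂ = -1/sqrt(u^2 + 1),
  N(u, v) = r_vv · N̂ = 0.
Evaluating at (u, v) = (3, -pi/4):
  L = 0, M = -sqrt(10)/10, N = 0.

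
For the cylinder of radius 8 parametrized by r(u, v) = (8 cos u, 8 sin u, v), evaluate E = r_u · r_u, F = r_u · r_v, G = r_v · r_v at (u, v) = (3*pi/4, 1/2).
E = 64;  F = 0;  G = 1

Partials: r_u = (-8*sin(u), 8*cos(u), 0), r_v = (0, 0, 1). As functions of (u, v):
  E = r_u · r_u = 64,
  F = r_u · r_v = 0,
  G = r_v · r_v = 1.
Evaluating at (u, v) = (3*pi/4, 1/2): E = 64, F = 0, G = 1.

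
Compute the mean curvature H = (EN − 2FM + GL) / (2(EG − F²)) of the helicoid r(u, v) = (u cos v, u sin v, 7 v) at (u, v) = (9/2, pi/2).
H = 0

With E = 1, F = 0, G = u^2 + 49, L = 0, M = -7/sqrt(u^2 + 49), N = 0, assemble
  H = (EN − 2FM + GL) / (2(EG − F²)) = 0.
At (u, v) = (9/2, pi/2): H = 0.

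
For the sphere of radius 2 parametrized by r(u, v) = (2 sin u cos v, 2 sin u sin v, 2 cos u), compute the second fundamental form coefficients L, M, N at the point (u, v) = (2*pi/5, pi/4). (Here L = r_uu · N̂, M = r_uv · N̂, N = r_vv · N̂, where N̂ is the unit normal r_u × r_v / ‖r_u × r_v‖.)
L = -2;  M = 0;  N = -5/4 - sqrt(5)/4

Compute the unit normal N̂(u, v) = (sin(u)^2*cos(v)/Abs(sin(u)), sin(u)^2*sin(v)/Abs(sin(u)), sin(2*u)/(2*Abs(sin(u)))), and the second partials r_uu, r_uv, r_vv. Take dot products:
  L(u, v) = r_uu · N̂ = -2*sin(u)/Abs(sin(u)),
  M(u, v) = r_uv · N̂ = 0,
  N(u, v) = r_vv · N̂ = -2*sin(u)^3/Abs(sin(u)).
Evaluating at (u, v) = (2*pi/5, pi/4):
  L = -2, M = 0, N = -5/4 - sqrt(5)/4.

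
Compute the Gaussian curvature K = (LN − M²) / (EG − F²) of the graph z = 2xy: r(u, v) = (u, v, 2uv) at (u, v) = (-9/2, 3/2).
K = -4/8281

Coefficients of the first fundamental form: E = 4*v^2 + 1, F = 4*u*v, G = 4*u^2 + 1.
Coefficients of the second fundamental form: L = 0, M = 2/sqrt(4*u^2 + 4*v^2 + 1), N = 0.
Assemble K = (LN − M²)/(EG − F²) = -4/(16*u^4 + 32*u^2*v^2 + 8*u^2 + 16*v^4 + 8*v^2 + 1). At (u, v) = (-9/2, 3/2): K = -4/8281.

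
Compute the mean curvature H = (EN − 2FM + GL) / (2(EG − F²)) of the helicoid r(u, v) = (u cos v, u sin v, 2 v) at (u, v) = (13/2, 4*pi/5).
H = 0

With E = 1, F = 0, G = u^2 + 4, L = 0, M = -2/sqrt(u^2 + 4), N = 0, assemble
  H = (EN − 2FM + GL) / (2(EG − F²)) = 0.
At (u, v) = (13/2, 4*pi/5): H = 0.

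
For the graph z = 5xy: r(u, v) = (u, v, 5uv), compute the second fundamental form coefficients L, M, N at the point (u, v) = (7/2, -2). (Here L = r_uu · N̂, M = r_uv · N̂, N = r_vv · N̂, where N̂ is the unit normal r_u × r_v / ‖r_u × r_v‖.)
L = 0;  M = 10*sqrt(181)/543;  N = 0

Compute the unit normal N̂(u, v) = (-5*v/sqrt(25*u^2 + 25*v^2 + 1), -5*u/sqrt(25*u^2 + 25*v^2 + 1), 1/sqrt(25*u^2 + 25*v^2 + 1)), and the second partials r_uu, r_uv, r_vv. Take dot products:
  L(u, v) = r_uu · N̂ = 0,
  M(u, v) = r_uv · N̂ = 5/sqrt(25*u^2 + 25*v^2 + 1),
  N(u, v) = r_vv · N̂ = 0.
Evaluating at (u, v) = (7/2, -2):
  L = 0, M = 10*sqrt(181)/543, N = 0.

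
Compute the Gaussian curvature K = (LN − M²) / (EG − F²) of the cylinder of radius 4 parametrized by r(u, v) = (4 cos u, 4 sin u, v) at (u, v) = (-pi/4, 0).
K = 0

Coefficients of the first fundamental form: E = 16, F = 0, G = 1.
Coefficients of the second fundamental form: L = -4, M = 0, N = 0.
Assemble K = (LN − M²)/(EG − F²) = 0. At (u, v) = (-pi/4, 0): K = 0.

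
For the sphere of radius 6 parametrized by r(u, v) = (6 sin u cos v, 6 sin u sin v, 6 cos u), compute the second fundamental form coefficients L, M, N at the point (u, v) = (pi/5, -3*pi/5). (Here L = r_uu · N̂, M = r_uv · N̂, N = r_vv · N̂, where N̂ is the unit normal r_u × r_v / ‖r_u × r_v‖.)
L = -6;  M = 0;  N = -15/4 + 3*sqrt(5)/4

Compute the unit normal N̂(u, v) = (sin(u)^2*cos(v)/Abs(sin(u)), sin(u)^2*sin(v)/Abs(sin(u)), sin(2*u)/(2*Abs(sin(u)))), and the second partials r_uu, r_uv, r_vv. Take dot products:
  L(u, v) = r_uu · N̂ = -6*sin(u)/Abs(sin(u)),
  M(u, v) = r_uv · N̂ = 0,
  N(u, v) = r_vv · N̂ = -6*sin(u)^3/Abs(sin(u)).
Evaluating at (u, v) = (pi/5, -3*pi/5):
  L = -6, M = 0, N = -15/4 + 3*sqrt(5)/4.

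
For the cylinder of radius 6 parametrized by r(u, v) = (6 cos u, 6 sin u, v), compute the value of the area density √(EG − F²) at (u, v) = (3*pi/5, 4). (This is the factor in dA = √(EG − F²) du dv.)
√(EG − F²)|_{(3*pi/5, 4)} = 6

E = 36, F = 0, G = 1, so EG − F² = 36. Taking the positive square root: √(EG − F²) = 6. At (u, v) = (3*pi/5, 4): 6.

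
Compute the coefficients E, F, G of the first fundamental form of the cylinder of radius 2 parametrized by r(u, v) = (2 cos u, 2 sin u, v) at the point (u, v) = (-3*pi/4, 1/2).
E = 4;  F = 0;  G = 1

Partials: r_u = (-2*sin(u), 2*cos(u), 0), r_v = (0, 0, 1). As functions of (u, v):
  E = r_u · r_u = 4,
  F = r_u · r_v = 0,
  G = r_v · r_v = 1.
Evaluating at (u, v) = (-3*pi/4, 1/2): E = 4, F = 0, G = 1.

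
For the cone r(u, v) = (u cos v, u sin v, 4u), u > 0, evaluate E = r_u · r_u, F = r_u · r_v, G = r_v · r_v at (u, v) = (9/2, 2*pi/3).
E = 17;  F = 0;  G = 81/4

Partials: r_u = (cos(v), sin(v), 4), r_v = (-u*sin(v), u*cos(v), 0). As functions of (u, v):
  E = r_u · r_u = 17,
  F = r_u · r_v = 0,
  G = r_v · r_v = u^2.
Evaluating at (u, v) = (9/2, 2*pi/3): E = 17, F = 0, G = 81/4.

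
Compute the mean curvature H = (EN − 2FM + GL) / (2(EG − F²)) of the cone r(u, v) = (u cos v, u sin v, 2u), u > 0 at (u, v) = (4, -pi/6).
H = sqrt(5)/20

With E = 5, F = 0, G = u^2, L = 0, M = 0, N = 2*sqrt(5)*u^2/(5*Abs(u)), assemble
  H = (EN − 2FM + GL) / (2(EG − F²)) = sqrt(5)/(5*Abs(u)).
At (u, v) = (4, -pi/6): H = sqrt(5)/20.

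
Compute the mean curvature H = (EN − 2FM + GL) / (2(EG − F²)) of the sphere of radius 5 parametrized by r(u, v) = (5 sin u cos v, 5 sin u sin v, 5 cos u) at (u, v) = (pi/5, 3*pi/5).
H = -1/5

With E = 25, F = 0, G = 25*sin(u)^2, L = -5*sin(u)/Abs(sin(u)), M = 0, N = -5*sin(u)^3/Abs(sin(u)), assemble
  H = (EN − 2FM + GL) / (2(EG − F²)) = -sin(u)/(5*Abs(sin(u))).
At (u, v) = (pi/5, 3*pi/5): H = -1/5.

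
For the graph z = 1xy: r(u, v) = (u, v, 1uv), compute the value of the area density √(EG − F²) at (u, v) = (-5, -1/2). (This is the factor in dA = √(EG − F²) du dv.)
√(EG − F²)|_{(-5, -1/2)} = sqrt(105)/2

E = v^2 + 1, F = u*v, G = u^2 + 1, so EG − F² = u^2 + v^2 + 1. Taking the positive square root: √(EG − F²) = sqrt(u^2 + v^2 + 1). At (u, v) = (-5, -1/2): sqrt(105)/2.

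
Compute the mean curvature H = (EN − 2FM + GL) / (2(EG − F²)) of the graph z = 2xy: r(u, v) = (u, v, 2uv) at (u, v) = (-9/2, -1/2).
H = -18*sqrt(83)/6889

With E = 4*v^2 + 1, F = 4*u*v, G = 4*u^2 + 1, L = 0, M = 2/sqrt(4*u^2 + 4*v^2 + 1), N = 0, assemble
  H = (EN − 2FM + GL) / (2(EG − F²)) = -8*u*v/(4*u^2 + 4*v^2 + 1)^(3/2).
At (u, v) = (-9/2, -1/2): H = -18*sqrt(83)/6889.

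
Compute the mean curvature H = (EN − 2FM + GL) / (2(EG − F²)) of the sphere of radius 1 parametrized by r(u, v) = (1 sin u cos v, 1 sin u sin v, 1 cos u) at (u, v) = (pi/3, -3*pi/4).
H = -1

With E = 1, F = 0, G = sin(u)^2, L = -sin(u)/Abs(sin(u)), M = 0, N = -sin(u)^3/Abs(sin(u)), assemble
  H = (EN − 2FM + GL) / (2(EG − F²)) = -sin(u)/Abs(sin(u)).
At (u, v) = (pi/3, -3*pi/4): H = -1.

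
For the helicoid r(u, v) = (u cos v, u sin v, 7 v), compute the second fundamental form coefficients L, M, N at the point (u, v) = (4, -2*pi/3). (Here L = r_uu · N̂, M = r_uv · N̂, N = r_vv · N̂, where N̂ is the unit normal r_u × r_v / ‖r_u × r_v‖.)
L = 0;  M = -7*sqrt(65)/65;  N = 0

Compute the unit normal N̂(u, v) = (7*sin(v)/sqrt(u^2 + 49), -7*cos(v)/sqrt(u^2 + 49), u/sqrt(u^2 + 49)), and the second partials r_uu, r_uv, r_vv. Take dot products:
  L(u, v) = r_uu · N̂ = 0,
  M(u, v) = r_uv · N̂ = -7/sqrt(u^2 + 49),
  N(u, v) = r_vv · N̂ = 0.
Evaluating at (u, v) = (4, -2*pi/3):
  L = 0, M = -7*sqrt(65)/65, N = 0.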